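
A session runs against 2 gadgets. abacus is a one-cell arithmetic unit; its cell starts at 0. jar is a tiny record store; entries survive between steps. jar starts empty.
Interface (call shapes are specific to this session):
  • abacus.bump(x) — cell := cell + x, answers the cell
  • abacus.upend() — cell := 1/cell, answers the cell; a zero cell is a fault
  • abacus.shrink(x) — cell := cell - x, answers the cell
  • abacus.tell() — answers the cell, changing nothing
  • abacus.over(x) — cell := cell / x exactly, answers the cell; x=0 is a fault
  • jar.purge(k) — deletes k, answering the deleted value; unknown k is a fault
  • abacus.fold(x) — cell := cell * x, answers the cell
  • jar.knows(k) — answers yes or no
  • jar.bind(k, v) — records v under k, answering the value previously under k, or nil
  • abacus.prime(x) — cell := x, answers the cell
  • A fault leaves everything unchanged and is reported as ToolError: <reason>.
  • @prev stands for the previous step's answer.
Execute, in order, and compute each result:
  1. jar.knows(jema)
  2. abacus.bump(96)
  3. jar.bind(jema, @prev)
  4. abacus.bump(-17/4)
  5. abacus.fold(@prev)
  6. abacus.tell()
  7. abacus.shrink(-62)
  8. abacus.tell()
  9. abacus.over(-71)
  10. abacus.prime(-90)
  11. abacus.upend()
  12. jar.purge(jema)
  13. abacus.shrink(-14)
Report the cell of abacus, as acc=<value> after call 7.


Answer: acc=135681/16

Derivation:
CALL knows[k='jema']
RET  no
CALL bump[x='96']
RET  96
CALL bind[k='jema'; v='@prev']
RET  nil
CALL bump[x='-17/4']
RET  367/4
CALL fold[x='@prev']
RET  134689/16
CALL tell[]
RET  134689/16
CALL shrink[x='-62']
RET  135681/16
CALL tell[]
RET  135681/16
CALL over[x='-71']
RET  -1911/16
CALL prime[x='-90']
RET  -90
CALL upend[]
RET  -1/90
CALL purge[k='jema']
RET  96
CALL shrink[x='-14']
RET  1259/90


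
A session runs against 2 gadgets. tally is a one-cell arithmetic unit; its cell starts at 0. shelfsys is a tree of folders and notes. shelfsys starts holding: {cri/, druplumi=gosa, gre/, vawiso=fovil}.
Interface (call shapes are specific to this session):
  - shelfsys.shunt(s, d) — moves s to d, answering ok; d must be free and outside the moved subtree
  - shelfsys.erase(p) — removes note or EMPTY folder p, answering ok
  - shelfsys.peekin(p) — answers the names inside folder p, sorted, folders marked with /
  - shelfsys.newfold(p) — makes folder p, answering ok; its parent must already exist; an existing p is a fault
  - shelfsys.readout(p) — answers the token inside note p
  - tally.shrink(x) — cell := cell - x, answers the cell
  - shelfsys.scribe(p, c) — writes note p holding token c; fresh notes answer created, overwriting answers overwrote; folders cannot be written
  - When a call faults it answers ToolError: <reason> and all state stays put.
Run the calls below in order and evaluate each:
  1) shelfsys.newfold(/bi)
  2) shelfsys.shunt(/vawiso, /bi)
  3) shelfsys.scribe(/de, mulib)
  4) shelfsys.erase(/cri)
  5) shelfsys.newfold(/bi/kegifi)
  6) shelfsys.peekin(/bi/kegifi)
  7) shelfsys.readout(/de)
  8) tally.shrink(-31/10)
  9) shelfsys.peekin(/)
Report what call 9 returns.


// 1. shelfsys.newfold(p→/bi) == ok
// 2. shelfsys.shunt(s→/vawiso, d→/bi) == ToolError: exists
// 3. shelfsys.scribe(p→/de, c→mulib) == created
// 4. shelfsys.erase(p→/cri) == ok
// 5. shelfsys.newfold(p→/bi/kegifi) == ok
// 6. shelfsys.peekin(p→/bi/kegifi) == []
// 7. shelfsys.readout(p→/de) == mulib
// 8. tally.shrink(x→-31/10) == 31/10
// 9. shelfsys.peekin(p→/) == [bi/, de, druplumi, gre/, vawiso]

Answer: [bi/, de, druplumi, gre/, vawiso]


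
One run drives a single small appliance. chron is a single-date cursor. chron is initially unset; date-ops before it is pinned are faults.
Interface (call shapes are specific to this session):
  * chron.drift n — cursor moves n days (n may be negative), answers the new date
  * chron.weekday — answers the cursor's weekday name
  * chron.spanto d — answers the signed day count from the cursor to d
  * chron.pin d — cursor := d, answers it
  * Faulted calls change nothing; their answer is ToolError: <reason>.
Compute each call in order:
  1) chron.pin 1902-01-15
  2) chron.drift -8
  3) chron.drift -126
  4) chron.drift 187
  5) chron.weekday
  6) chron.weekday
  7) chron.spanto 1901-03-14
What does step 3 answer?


Answer: 1901-09-03

Derivation:
$ chron.pin d=1902-01-15
  1902-01-15
$ chron.drift n=-8
  1902-01-07
$ chron.drift n=-126
  1901-09-03
$ chron.drift n=187
  1902-03-09
$ chron.weekday
  Sunday
$ chron.weekday
  Sunday
$ chron.spanto d=1901-03-14
  -360


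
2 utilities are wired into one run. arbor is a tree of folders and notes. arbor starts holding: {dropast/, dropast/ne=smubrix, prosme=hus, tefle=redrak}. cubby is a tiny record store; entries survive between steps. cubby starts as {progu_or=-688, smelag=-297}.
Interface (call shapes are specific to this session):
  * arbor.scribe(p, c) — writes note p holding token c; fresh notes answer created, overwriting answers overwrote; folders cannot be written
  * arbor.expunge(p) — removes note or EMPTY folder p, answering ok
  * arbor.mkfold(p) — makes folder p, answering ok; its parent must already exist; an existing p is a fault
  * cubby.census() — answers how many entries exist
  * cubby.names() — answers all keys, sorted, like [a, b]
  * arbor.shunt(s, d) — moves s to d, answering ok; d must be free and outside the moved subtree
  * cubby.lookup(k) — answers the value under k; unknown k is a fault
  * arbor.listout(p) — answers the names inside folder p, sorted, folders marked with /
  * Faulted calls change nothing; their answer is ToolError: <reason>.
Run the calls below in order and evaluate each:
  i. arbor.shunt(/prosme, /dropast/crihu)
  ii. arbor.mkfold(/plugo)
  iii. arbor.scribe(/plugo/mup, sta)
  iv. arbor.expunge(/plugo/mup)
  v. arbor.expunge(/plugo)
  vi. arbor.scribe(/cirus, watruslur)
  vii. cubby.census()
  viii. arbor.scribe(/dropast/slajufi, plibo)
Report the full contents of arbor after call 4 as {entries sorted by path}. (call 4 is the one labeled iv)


Answer: {dropast/, dropast/crihu=hus, dropast/ne=smubrix, plugo/, tefle=redrak}

Derivation:
$ arbor.shunt s='/prosme' d='/dropast/crihu'
= ok
$ arbor.mkfold p='/plugo'
= ok
$ arbor.scribe p='/plugo/mup' c='sta'
= created
$ arbor.expunge p='/plugo/mup'
= ok
$ arbor.expunge p='/plugo'
= ok
$ arbor.scribe p='/cirus' c='watruslur'
= created
$ cubby.census
= 2
$ arbor.scribe p='/dropast/slajufi' c='plibo'
= created


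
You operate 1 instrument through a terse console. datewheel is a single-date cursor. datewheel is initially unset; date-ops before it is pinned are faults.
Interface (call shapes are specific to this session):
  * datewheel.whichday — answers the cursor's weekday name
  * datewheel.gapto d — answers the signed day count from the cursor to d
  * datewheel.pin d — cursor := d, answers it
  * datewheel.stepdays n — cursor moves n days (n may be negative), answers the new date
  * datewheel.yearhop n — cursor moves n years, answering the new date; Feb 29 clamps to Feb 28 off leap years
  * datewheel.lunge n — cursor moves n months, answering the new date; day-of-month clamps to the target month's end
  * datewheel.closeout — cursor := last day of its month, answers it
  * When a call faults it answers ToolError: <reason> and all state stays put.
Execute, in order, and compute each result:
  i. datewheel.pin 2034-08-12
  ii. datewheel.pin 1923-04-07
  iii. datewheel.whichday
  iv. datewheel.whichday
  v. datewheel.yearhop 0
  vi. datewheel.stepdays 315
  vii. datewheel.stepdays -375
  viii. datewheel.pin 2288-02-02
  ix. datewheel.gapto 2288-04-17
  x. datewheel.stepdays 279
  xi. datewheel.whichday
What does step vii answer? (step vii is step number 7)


> pin d: 2034-08-12
:: 2034-08-12
> pin d: 1923-04-07
:: 1923-04-07
> whichday
:: Saturday
> whichday
:: Saturday
> yearhop n: 0
:: 1923-04-07
> stepdays n: 315
:: 1924-02-16
> stepdays n: -375
:: 1923-02-06
> pin d: 2288-02-02
:: 2288-02-02
> gapto d: 2288-04-17
:: 75
> stepdays n: 279
:: 2288-11-07
> whichday
:: Wednesday

Answer: 1923-02-06


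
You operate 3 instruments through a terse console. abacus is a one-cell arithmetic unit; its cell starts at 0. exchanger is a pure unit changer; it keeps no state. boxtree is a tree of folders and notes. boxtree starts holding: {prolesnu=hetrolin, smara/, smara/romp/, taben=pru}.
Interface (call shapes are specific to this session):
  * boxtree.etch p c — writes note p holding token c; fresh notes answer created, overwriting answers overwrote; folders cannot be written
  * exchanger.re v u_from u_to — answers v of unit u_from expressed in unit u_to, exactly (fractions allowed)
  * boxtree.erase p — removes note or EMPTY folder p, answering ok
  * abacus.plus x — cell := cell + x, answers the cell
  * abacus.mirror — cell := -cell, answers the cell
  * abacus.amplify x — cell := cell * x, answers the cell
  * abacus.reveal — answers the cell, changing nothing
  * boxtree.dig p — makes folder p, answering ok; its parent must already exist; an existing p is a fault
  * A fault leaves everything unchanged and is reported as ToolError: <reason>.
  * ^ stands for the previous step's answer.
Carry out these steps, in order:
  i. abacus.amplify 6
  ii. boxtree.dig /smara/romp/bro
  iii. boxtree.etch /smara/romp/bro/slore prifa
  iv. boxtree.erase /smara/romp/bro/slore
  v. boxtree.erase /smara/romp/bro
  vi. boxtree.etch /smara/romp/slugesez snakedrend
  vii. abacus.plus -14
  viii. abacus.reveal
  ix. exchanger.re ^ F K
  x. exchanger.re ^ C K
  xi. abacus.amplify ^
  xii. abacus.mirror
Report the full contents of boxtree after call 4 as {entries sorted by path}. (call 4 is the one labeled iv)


>> abacus.amplify(6)
<< 0
>> boxtree.dig(/smara/romp/bro)
<< ok
>> boxtree.etch(/smara/romp/bro/slore, prifa)
<< created
>> boxtree.erase(/smara/romp/bro/slore)
<< ok
>> boxtree.erase(/smara/romp/bro)
<< ok
>> boxtree.etch(/smara/romp/slugesez, snakedrend)
<< created
>> abacus.plus(-14)
<< -14
>> abacus.reveal()
<< -14
>> exchanger.re(^, F, K)
<< 44567/180
>> exchanger.re(^, C, K)
<< 46867/90
>> abacus.amplify(^)
<< -328069/45
>> abacus.mirror()
<< 328069/45

Answer: {prolesnu=hetrolin, smara/, smara/romp/, smara/romp/bro/, taben=pru}


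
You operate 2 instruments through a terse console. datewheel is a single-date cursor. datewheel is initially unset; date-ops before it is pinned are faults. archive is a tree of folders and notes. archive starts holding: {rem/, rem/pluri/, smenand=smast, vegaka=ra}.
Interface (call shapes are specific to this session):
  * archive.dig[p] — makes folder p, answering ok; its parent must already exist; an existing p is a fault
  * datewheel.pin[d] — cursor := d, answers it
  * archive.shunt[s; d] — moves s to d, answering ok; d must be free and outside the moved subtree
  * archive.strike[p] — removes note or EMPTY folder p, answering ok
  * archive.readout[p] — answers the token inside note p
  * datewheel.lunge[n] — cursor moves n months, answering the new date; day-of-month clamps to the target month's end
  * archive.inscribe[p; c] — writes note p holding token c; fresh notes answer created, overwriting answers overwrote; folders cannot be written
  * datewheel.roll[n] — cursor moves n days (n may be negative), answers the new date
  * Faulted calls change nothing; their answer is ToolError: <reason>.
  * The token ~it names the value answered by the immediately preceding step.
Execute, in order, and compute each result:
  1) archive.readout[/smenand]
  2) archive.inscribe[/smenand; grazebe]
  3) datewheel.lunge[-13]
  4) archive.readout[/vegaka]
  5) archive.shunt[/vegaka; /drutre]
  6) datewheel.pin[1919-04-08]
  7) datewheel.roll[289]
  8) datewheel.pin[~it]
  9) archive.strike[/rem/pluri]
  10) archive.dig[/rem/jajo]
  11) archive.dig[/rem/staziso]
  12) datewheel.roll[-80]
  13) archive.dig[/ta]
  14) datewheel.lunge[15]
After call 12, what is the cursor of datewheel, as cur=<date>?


Answer: cur=1919-11-03

Derivation:
# readout(/smenand) -> smast
# inscribe(/smenand, grazebe) -> overwrote
# lunge(-13) -> ToolError: no date set
# readout(/vegaka) -> ra
# shunt(/vegaka, /drutre) -> ok
# pin(1919-04-08) -> 1919-04-08
# roll(289) -> 1920-01-22
# pin(~it) -> 1920-01-22
# strike(/rem/pluri) -> ok
# dig(/rem/jajo) -> ok
# dig(/rem/staziso) -> ok
# roll(-80) -> 1919-11-03
# dig(/ta) -> ok
# lunge(15) -> 1921-02-03


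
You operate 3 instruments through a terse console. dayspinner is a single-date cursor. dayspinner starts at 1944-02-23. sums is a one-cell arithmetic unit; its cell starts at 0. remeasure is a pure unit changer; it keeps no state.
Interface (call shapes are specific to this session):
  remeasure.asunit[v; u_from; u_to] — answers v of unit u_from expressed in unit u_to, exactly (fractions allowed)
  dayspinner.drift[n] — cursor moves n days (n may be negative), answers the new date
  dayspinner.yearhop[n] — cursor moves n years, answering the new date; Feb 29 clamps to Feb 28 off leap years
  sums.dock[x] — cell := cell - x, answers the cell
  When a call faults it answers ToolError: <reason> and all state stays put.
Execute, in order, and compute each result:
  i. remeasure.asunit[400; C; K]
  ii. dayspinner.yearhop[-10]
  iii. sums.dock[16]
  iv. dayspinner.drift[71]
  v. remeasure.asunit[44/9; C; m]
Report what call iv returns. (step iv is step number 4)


;; 1. asunit(v: 400, u_from: C, u_to: K) ~> 13463/20
;; 2. yearhop(n: -10) ~> 1934-02-23
;; 3. dock(x: 16) ~> -16
;; 4. drift(n: 71) ~> 1934-05-05
;; 5. asunit(v: 44/9, u_from: C, u_to: m) ~> ToolError: incompatible units

Answer: 1934-05-05


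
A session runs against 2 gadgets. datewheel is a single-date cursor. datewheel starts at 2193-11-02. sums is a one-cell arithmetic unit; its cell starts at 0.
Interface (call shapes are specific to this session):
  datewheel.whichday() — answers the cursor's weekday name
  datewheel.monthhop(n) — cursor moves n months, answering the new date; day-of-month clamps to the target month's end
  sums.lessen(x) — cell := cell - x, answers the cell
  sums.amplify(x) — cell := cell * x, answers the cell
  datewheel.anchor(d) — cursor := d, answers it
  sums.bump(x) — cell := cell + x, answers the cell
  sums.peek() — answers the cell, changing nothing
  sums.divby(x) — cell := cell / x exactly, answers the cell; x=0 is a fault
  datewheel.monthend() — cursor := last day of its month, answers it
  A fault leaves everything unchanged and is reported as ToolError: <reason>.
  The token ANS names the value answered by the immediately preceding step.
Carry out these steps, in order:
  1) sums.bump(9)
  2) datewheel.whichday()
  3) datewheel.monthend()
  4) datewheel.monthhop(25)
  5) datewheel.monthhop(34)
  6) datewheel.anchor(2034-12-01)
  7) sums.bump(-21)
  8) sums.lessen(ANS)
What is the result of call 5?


Answer: 2198-10-30

Derivation:
I invoke sums.bump passing x: 9: 9.
Calling datewheel.whichday, giving Saturday.
Now I run datewheel.monthend(), and observe 2193-11-30.
Calling datewheel.monthhop passing n: 25, giving 2195-12-30.
Calling datewheel.monthhop passing n: 34, giving 2198-10-30.
I use datewheel.anchor passing d: 2034-12-01, — result: 2034-12-01.
I invoke sums.bump passing x: -21, and get -12.
Using sums.lessen passing x: ANS: 0.


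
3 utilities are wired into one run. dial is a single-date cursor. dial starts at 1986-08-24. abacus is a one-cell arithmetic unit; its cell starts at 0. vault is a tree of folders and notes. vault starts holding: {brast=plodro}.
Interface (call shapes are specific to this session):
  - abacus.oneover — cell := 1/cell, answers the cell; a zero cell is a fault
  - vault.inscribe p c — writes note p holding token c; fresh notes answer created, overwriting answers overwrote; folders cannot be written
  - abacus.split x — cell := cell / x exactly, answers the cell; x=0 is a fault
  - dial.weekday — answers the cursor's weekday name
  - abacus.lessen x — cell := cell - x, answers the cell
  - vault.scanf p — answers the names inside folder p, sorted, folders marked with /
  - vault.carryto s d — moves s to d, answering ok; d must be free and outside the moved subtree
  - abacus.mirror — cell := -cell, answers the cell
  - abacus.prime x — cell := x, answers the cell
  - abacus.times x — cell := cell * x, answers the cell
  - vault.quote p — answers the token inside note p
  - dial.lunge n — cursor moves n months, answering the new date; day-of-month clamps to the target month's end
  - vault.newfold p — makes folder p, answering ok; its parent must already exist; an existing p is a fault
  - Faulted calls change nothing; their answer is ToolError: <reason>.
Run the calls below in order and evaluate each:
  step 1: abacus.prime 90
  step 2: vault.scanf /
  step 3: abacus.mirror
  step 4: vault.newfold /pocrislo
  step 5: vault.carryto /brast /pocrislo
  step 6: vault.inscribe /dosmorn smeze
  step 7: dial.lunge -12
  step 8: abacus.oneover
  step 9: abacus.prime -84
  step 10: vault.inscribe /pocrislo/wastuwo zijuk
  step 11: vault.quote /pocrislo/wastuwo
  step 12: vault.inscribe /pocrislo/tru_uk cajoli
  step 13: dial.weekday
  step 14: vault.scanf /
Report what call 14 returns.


Step: abacus.prime[x=90]
Result: 90
Step: vault.scanf[p=/]
Result: [brast]
Step: abacus.mirror[]
Result: -90
Step: vault.newfold[p=/pocrislo]
Result: ok
Step: vault.carryto[s=/brast; d=/pocrislo]
Result: ToolError: exists
Step: vault.inscribe[p=/dosmorn; c=smeze]
Result: created
Step: dial.lunge[n=-12]
Result: 1985-08-24
Step: abacus.oneover[]
Result: -1/90
Step: abacus.prime[x=-84]
Result: -84
Step: vault.inscribe[p=/pocrislo/wastuwo; c=zijuk]
Result: created
Step: vault.quote[p=/pocrislo/wastuwo]
Result: zijuk
Step: vault.inscribe[p=/pocrislo/tru_uk; c=cajoli]
Result: created
Step: dial.weekday[]
Result: Saturday
Step: vault.scanf[p=/]
Result: [brast, dosmorn, pocrislo/]

Answer: [brast, dosmorn, pocrislo/]


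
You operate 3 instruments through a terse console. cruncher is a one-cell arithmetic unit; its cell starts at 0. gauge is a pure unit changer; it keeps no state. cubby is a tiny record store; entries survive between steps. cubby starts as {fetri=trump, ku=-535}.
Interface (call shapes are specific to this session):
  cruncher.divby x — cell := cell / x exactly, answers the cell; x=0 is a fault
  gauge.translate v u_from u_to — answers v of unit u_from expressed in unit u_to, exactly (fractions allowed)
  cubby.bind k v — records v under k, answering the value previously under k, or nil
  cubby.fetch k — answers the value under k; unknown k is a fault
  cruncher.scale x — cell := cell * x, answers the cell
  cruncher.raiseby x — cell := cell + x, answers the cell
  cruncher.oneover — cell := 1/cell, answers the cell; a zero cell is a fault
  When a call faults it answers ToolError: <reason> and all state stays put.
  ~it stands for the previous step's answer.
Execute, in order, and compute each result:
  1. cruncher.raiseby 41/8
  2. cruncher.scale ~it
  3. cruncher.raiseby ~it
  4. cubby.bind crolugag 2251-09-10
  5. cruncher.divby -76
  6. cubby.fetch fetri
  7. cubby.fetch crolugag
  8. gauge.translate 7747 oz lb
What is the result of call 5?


> raiseby x: 41/8
[out] 41/8
> scale x: ~it
[out] 1681/64
> raiseby x: ~it
[out] 1681/32
> bind k: crolugag v: 2251-09-10
[out] nil
> divby x: -76
[out] -1681/2432
> fetch k: fetri
[out] trump
> fetch k: crolugag
[out] 2251-09-10
> translate v: 7747 u_from: oz u_to: lb
[out] 7747/16

Answer: -1681/2432


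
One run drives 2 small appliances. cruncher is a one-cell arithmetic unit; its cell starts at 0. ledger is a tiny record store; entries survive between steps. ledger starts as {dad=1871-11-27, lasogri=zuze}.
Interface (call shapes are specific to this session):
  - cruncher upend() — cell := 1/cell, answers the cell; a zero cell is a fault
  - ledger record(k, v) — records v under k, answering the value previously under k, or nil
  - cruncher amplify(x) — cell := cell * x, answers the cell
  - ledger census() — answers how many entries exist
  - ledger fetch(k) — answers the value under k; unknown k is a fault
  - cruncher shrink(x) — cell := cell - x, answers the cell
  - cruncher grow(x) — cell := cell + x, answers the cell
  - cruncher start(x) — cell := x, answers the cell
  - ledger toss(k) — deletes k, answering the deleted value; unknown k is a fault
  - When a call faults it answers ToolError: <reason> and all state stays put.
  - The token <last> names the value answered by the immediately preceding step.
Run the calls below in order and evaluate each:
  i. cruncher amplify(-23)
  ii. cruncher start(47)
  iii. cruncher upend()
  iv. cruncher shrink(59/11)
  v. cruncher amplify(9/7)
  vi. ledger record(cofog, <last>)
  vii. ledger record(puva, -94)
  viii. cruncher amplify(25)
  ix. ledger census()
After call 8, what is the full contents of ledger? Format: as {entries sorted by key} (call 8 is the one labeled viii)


Answer: {cofog=-24858/3619, dad=1871-11-27, lasogri=zuze, puva=-94}

Derivation:
-> cruncher amplify(x: -23)
<- 0
-> cruncher start(x: 47)
<- 47
-> cruncher upend()
<- 1/47
-> cruncher shrink(x: 59/11)
<- -2762/517
-> cruncher amplify(x: 9/7)
<- -24858/3619
-> ledger record(k: cofog, v: <last>)
<- nil
-> ledger record(k: puva, v: -94)
<- nil
-> cruncher amplify(x: 25)
<- -621450/3619
-> ledger census()
<- 4


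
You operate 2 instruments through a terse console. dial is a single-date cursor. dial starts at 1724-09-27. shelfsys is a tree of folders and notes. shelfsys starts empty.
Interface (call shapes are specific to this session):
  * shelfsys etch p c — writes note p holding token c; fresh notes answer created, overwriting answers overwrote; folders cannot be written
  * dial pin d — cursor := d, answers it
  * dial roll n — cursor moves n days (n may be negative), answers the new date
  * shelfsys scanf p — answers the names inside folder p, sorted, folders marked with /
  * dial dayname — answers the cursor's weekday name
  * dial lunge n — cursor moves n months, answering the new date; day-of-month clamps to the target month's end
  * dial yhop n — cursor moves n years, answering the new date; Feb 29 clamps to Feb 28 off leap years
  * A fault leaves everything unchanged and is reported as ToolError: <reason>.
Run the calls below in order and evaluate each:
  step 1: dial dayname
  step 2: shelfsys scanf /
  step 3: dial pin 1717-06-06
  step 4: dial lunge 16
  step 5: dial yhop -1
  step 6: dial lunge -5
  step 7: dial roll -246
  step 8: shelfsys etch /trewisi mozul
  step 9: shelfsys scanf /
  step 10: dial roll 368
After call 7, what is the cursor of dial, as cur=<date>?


Answer: cur=1716-09-02

Derivation:
==> dial dayname()
<== Wednesday
==> shelfsys scanf(p: /)
<== []
==> dial pin(d: 1717-06-06)
<== 1717-06-06
==> dial lunge(n: 16)
<== 1718-10-06
==> dial yhop(n: -1)
<== 1717-10-06
==> dial lunge(n: -5)
<== 1717-05-06
==> dial roll(n: -246)
<== 1716-09-02
==> shelfsys etch(p: /trewisi, c: mozul)
<== created
==> shelfsys scanf(p: /)
<== [trewisi]
==> dial roll(n: 368)
<== 1717-09-05


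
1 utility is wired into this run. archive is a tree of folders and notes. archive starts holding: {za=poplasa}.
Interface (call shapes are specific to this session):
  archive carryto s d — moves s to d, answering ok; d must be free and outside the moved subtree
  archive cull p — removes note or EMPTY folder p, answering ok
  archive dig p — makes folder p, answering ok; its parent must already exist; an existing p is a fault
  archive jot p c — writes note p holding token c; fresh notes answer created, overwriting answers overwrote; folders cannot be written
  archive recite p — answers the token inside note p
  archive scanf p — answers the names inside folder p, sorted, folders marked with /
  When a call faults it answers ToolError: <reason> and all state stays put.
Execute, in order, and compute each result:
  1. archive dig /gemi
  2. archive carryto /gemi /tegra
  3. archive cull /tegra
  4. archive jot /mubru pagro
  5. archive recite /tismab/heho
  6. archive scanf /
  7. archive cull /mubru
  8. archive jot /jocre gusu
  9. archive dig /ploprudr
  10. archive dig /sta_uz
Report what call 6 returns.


Answer: [mubru, za]

Derivation:
Using archive dig using p=/gemi, and see ok.
Calling archive carryto using s=/gemi, d=/tegra, → ok.
Now I run archive cull using p=/tegra, and see ok.
Next I call archive jot using p=/mubru, c=pagro, — result: created.
Invoking archive recite using p=/tismab/heho, and get ToolError: not found.
I try archive scanf using p=/, → [mubru, za].
Calling archive cull using p=/mubru, — result: ok.
I invoke archive jot using p=/jocre, c=gusu, and get created.
Then archive dig using p=/ploprudr, yielding ok.
I use archive dig using p=/sta_uz, yielding ok.


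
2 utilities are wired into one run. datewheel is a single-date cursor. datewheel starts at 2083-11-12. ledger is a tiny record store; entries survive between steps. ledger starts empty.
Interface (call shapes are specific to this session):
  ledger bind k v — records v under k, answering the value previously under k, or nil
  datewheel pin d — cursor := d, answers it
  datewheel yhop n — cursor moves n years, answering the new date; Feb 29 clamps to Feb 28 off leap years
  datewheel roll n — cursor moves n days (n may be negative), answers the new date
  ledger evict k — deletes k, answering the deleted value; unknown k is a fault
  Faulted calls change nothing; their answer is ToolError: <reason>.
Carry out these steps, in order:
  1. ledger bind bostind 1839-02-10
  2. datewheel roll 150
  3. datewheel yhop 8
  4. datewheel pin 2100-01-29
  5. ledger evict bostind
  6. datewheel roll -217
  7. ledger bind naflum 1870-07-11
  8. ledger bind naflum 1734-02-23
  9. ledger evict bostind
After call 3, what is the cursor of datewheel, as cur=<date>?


> ledger bind bostind 1839-02-10
= nil
> datewheel roll 150
= 2084-04-10
> datewheel yhop 8
= 2092-04-10
> datewheel pin 2100-01-29
= 2100-01-29
> ledger evict bostind
= 1839-02-10
> datewheel roll -217
= 2099-06-26
> ledger bind naflum 1870-07-11
= nil
> ledger bind naflum 1734-02-23
= 1870-07-11
> ledger evict bostind
= ToolError: no such key bostind

Answer: cur=2092-04-10


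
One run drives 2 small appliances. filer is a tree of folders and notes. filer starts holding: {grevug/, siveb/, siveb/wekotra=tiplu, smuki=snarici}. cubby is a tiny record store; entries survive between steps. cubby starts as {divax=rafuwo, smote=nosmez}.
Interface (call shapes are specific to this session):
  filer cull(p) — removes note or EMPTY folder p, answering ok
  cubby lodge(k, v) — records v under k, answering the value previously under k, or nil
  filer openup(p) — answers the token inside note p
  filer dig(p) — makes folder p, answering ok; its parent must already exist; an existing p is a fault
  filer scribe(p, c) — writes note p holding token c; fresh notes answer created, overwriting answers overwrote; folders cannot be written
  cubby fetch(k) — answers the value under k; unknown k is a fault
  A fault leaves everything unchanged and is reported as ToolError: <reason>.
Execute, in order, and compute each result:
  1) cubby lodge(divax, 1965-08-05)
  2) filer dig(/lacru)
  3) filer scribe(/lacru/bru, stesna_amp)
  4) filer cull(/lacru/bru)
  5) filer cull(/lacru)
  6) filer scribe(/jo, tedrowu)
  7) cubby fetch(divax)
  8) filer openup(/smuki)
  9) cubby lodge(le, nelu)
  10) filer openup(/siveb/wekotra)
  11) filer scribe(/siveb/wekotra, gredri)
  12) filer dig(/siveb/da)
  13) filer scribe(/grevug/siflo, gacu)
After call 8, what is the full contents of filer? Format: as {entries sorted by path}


Act: cubby lodge[divax; 1965-08-05]
Obs: rafuwo
Act: filer dig[/lacru]
Obs: ok
Act: filer scribe[/lacru/bru; stesna_amp]
Obs: created
Act: filer cull[/lacru/bru]
Obs: ok
Act: filer cull[/lacru]
Obs: ok
Act: filer scribe[/jo; tedrowu]
Obs: created
Act: cubby fetch[divax]
Obs: 1965-08-05
Act: filer openup[/smuki]
Obs: snarici
Act: cubby lodge[le; nelu]
Obs: nil
Act: filer openup[/siveb/wekotra]
Obs: tiplu
Act: filer scribe[/siveb/wekotra; gredri]
Obs: overwrote
Act: filer dig[/siveb/da]
Obs: ok
Act: filer scribe[/grevug/siflo; gacu]
Obs: created

Answer: {grevug/, jo=tedrowu, siveb/, siveb/wekotra=tiplu, smuki=snarici}


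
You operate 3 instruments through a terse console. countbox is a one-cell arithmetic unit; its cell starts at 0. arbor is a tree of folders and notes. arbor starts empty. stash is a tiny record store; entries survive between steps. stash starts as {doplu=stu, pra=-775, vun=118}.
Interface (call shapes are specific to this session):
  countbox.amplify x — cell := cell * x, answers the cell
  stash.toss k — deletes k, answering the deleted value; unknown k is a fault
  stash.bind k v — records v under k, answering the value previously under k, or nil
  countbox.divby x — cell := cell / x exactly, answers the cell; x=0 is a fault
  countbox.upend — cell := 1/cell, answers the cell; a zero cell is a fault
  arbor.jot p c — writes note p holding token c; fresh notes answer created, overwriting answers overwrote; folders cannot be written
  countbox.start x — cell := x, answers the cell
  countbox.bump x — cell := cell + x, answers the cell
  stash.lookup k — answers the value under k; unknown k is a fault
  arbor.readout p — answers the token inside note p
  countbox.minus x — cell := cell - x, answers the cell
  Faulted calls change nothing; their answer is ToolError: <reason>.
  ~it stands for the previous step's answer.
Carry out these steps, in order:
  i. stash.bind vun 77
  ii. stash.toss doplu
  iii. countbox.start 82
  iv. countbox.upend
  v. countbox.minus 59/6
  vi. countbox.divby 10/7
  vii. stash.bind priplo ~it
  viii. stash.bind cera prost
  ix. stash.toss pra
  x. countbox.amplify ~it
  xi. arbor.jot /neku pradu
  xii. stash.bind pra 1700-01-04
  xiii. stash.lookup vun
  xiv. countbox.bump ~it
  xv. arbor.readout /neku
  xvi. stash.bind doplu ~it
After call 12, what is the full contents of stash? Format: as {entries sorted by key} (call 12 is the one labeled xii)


Answer: {cera=prost, pra=1700-01-04, priplo=-4228/615, vun=77}

Derivation:
Do: stash.bind[k=vun; v=77]
See: 118
Do: stash.toss[k=doplu]
See: stu
Do: countbox.start[x=82]
See: 82
Do: countbox.upend[]
See: 1/82
Do: countbox.minus[x=59/6]
See: -1208/123
Do: countbox.divby[x=10/7]
See: -4228/615
Do: stash.bind[k=priplo; v=~it]
See: nil
Do: stash.bind[k=cera; v=prost]
See: nil
Do: stash.toss[k=pra]
See: -775
Do: countbox.amplify[x=~it]
See: 655340/123
Do: arbor.jot[p=/neku; c=pradu]
See: created
Do: stash.bind[k=pra; v=1700-01-04]
See: nil
Do: stash.lookup[k=vun]
See: 77
Do: countbox.bump[x=~it]
See: 664811/123
Do: arbor.readout[p=/neku]
See: pradu
Do: stash.bind[k=doplu; v=~it]
See: nil


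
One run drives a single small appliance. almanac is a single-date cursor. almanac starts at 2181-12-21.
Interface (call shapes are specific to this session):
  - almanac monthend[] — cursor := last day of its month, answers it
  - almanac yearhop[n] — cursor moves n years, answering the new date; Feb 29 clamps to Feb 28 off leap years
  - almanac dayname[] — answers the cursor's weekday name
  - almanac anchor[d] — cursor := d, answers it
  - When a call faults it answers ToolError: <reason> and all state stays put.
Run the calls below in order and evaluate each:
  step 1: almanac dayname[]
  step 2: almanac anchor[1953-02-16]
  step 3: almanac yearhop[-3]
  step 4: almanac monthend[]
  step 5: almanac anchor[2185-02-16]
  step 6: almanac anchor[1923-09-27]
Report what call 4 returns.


Answer: 1950-02-28

Derivation:
>>> almanac dayname
:: Friday
>>> almanac anchor d→1953-02-16
:: 1953-02-16
>>> almanac yearhop n→-3
:: 1950-02-16
>>> almanac monthend
:: 1950-02-28
>>> almanac anchor d→2185-02-16
:: 2185-02-16
>>> almanac anchor d→1923-09-27
:: 1923-09-27


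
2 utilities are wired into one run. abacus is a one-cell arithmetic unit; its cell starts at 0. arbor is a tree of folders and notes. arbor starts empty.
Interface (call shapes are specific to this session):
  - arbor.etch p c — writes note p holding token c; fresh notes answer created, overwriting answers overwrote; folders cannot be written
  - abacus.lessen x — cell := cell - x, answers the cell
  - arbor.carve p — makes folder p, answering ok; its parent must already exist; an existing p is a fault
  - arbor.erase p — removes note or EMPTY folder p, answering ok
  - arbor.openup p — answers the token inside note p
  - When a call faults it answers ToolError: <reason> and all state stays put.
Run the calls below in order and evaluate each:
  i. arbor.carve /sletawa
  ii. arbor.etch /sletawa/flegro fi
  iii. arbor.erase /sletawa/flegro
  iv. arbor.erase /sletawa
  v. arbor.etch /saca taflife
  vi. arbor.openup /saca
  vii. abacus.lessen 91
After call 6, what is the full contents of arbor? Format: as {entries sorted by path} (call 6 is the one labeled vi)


Answer: {saca=taflife}

Derivation:
==> arbor.carve(p: /sletawa)
<== ok
==> arbor.etch(p: /sletawa/flegro, c: fi)
<== created
==> arbor.erase(p: /sletawa/flegro)
<== ok
==> arbor.erase(p: /sletawa)
<== ok
==> arbor.etch(p: /saca, c: taflife)
<== created
==> arbor.openup(p: /saca)
<== taflife
==> abacus.lessen(x: 91)
<== -91


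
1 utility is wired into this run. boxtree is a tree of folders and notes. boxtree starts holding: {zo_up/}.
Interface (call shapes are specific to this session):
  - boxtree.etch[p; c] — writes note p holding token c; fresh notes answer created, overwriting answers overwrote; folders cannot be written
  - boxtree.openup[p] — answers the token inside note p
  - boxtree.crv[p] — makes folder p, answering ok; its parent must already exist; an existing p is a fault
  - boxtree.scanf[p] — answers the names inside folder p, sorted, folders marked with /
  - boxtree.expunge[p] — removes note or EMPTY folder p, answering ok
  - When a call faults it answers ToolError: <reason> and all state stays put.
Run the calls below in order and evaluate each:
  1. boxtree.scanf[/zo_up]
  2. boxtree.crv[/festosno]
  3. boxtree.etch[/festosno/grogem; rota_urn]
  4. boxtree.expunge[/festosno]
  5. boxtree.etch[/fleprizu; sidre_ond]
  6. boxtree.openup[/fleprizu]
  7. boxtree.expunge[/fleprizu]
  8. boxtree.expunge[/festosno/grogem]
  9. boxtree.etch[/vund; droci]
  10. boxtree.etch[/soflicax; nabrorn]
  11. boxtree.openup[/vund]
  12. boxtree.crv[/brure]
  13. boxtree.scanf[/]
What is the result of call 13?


Answer: [brure/, festosno/, soflicax, vund, zo_up/]

Derivation:
-> boxtree.scanf(p: /zo_up)
<- []
-> boxtree.crv(p: /festosno)
<- ok
-> boxtree.etch(p: /festosno/grogem, c: rota_urn)
<- created
-> boxtree.expunge(p: /festosno)
<- ToolError: not empty
-> boxtree.etch(p: /fleprizu, c: sidre_ond)
<- created
-> boxtree.openup(p: /fleprizu)
<- sidre_ond
-> boxtree.expunge(p: /fleprizu)
<- ok
-> boxtree.expunge(p: /festosno/grogem)
<- ok
-> boxtree.etch(p: /vund, c: droci)
<- created
-> boxtree.etch(p: /soflicax, c: nabrorn)
<- created
-> boxtree.openup(p: /vund)
<- droci
-> boxtree.crv(p: /brure)
<- ok
-> boxtree.scanf(p: /)
<- [brure/, festosno/, soflicax, vund, zo_up/]


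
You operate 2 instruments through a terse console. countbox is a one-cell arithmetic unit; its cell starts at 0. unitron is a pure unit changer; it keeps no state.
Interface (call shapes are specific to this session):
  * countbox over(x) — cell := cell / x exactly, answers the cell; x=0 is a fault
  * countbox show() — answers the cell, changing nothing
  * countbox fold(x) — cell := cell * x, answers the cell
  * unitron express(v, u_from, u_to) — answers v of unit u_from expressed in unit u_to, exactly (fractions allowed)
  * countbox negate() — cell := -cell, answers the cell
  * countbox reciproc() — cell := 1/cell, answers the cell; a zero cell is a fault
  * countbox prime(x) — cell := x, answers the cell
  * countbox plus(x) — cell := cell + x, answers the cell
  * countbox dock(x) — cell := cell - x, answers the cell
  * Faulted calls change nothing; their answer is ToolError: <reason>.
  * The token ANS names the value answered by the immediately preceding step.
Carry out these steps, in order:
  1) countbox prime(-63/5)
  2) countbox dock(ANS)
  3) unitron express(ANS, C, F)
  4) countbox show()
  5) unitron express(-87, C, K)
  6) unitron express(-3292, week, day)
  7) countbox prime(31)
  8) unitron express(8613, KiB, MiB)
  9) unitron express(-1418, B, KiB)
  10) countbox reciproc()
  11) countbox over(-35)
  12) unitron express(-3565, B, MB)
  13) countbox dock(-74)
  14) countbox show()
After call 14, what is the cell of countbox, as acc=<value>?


Answer: acc=80289/1085

Derivation:
# countbox prime(x: -63/5) == -63/5
# countbox dock(x: ANS) == 0
# unitron express(v: ANS, u_from: C, u_to: F) == 32
# countbox show() == 0
# unitron express(v: -87, u_from: C, u_to: K) == 3723/20
# unitron express(v: -3292, u_from: week, u_to: day) == -23044
# countbox prime(x: 31) == 31
# unitron express(v: 8613, u_from: KiB, u_to: MiB) == 8613/1024
# unitron express(v: -1418, u_from: B, u_to: KiB) == -709/512
# countbox reciproc() == 1/31
# countbox over(x: -35) == -1/1085
# unitron express(v: -3565, u_from: B, u_to: MB) == -713/200000
# countbox dock(x: -74) == 80289/1085
# countbox show() == 80289/1085


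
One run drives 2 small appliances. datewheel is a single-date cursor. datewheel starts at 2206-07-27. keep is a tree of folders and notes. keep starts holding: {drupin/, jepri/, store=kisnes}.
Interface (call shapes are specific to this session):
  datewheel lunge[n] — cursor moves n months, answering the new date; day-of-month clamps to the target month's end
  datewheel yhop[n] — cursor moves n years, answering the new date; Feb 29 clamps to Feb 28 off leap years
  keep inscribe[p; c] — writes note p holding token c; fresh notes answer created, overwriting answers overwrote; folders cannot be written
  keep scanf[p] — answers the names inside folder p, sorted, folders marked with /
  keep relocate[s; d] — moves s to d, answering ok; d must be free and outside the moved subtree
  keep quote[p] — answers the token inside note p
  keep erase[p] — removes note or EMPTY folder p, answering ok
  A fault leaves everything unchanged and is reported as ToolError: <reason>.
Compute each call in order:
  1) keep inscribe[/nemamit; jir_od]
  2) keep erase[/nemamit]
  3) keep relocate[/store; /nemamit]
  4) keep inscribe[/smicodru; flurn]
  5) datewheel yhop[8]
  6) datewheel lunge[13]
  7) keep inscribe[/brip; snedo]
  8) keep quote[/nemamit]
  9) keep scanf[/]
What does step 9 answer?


$ keep inscribe p→/nemamit c→jir_od
  created
$ keep erase p→/nemamit
  ok
$ keep relocate s→/store d→/nemamit
  ok
$ keep inscribe p→/smicodru c→flurn
  created
$ datewheel yhop n→8
  2214-07-27
$ datewheel lunge n→13
  2215-08-27
$ keep inscribe p→/brip c→snedo
  created
$ keep quote p→/nemamit
  kisnes
$ keep scanf p→/
  [brip, drupin/, jepri/, nemamit, smicodru]

Answer: [brip, drupin/, jepri/, nemamit, smicodru]


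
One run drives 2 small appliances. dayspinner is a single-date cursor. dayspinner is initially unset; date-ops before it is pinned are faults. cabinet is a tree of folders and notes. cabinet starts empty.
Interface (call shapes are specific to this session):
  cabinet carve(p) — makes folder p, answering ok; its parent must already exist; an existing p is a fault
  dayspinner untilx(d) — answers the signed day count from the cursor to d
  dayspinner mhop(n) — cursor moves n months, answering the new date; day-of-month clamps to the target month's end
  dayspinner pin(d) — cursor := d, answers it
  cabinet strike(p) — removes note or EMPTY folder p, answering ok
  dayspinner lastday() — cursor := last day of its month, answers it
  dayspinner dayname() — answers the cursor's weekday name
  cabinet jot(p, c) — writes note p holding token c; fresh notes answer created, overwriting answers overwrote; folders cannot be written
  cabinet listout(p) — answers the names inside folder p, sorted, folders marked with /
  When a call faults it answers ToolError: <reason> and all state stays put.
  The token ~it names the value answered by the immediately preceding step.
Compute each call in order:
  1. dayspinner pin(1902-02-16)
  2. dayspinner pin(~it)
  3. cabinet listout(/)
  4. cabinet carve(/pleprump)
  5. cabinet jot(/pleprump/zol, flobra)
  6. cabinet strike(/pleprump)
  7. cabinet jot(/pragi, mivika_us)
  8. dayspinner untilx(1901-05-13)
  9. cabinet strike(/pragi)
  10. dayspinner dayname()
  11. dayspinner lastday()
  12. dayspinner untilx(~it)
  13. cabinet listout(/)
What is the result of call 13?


==> dayspinner pin(d→1902-02-16)
<== 1902-02-16
==> dayspinner pin(d→~it)
<== 1902-02-16
==> cabinet listout(p→/)
<== []
==> cabinet carve(p→/pleprump)
<== ok
==> cabinet jot(p→/pleprump/zol, c→flobra)
<== created
==> cabinet strike(p→/pleprump)
<== ToolError: not empty
==> cabinet jot(p→/pragi, c→mivika_us)
<== created
==> dayspinner untilx(d→1901-05-13)
<== -279
==> cabinet strike(p→/pragi)
<== ok
==> dayspinner dayname()
<== Sunday
==> dayspinner lastday()
<== 1902-02-28
==> dayspinner untilx(d→~it)
<== 0
==> cabinet listout(p→/)
<== [pleprump/]

Answer: [pleprump/]
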